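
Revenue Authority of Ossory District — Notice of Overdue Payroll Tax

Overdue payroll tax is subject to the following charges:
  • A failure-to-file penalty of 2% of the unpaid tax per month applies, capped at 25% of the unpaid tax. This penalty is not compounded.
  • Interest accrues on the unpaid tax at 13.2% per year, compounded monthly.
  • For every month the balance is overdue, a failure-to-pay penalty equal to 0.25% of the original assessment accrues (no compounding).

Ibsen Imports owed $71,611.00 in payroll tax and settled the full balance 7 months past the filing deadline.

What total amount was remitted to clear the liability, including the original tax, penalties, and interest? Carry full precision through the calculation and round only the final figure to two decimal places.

$88,589.12

Failure-to-file: 7 × 2% × $71,611.00 = $10,025.54 (under the 25% cap)
Failure-to-pay penalty: 7 × 0.25% × $71,611.00 = $1,253.19…
Interest (13.2%/yr ÷ 12 = 1.1%/month): $71,611.00 × ((1 + 0.011)^7 − 1) = $5,699.3835…
Total = $71,611.00 + $11,278.7325 + $5,699.3835… = $88,589.12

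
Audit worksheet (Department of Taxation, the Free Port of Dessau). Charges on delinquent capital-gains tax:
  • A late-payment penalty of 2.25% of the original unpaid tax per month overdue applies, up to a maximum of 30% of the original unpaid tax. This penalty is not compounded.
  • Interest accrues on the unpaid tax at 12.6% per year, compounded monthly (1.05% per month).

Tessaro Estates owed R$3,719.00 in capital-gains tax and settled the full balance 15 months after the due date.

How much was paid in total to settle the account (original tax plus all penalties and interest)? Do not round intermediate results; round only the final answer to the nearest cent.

R$5,465.52

Penalty (uncapped): 15 × 2.25% × R$3,719.00 = R$1,255.16…; cap = 30% × R$3,719.00 = R$1,115.70 → penalty = R$1,115.70
Interest: R$3,719.00 × ((1 + 0.0105)^15 − 1) = R$3,719.00 × 0.1696200… = R$630.8166…
Total = R$3,719.00 + R$1,115.7000 + R$630.8166… = R$5,465.52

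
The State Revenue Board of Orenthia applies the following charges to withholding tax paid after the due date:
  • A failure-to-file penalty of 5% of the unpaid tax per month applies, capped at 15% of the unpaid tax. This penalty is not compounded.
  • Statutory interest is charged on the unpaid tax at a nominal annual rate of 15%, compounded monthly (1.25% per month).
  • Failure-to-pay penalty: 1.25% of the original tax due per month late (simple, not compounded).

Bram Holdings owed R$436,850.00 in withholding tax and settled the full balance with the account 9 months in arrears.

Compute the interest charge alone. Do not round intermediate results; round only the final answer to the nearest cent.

R$51,675.94

Interest: R$436,850.00 × ((1 + 0.0125)^9 − 1) = R$436,850.00 × 0.1182922… = R$51,675.9377…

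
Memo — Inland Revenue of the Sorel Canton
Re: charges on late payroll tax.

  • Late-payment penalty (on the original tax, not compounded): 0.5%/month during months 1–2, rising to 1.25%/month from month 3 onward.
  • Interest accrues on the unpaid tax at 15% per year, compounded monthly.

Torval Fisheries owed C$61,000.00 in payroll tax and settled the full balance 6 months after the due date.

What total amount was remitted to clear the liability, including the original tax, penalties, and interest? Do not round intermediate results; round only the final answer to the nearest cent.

C$69,380.37

Penalty, months 1–2: 2 × 0.5% × C$61,000.00 = C$610.00
Penalty, months 3–6: 4 × 1.25% × C$61,000.00 = C$3,050.00
Interest (15%/yr ÷ 12 = 1.25%/month): C$61,000.00 × ((1 + 0.0125)^6 − 1) = C$4,720.3740…
Total = C$61,000.00 + C$3,660.0000 + C$4,720.3740… = C$69,380.37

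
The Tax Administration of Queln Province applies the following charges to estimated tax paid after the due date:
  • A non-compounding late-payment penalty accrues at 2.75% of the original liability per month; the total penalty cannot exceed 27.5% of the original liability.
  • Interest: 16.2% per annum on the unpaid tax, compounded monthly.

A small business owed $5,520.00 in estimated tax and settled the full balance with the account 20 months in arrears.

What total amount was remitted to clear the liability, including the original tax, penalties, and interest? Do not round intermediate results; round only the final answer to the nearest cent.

$8,735.95

Penalty (uncapped): 20 × 2.75% × $5,520.00 = $3,036.00; cap = 27.5% × $5,520.00 = $1,518.00 → penalty = $1,518.00
Interest (16.2%/yr ÷ 12 = 1.35%/month): $5,520.00 × ((1 + 0.0135)^20 − 1) = $1,697.9545…
Total = $5,520.00 + $1,518.0000 + $1,697.9545… = $8,735.95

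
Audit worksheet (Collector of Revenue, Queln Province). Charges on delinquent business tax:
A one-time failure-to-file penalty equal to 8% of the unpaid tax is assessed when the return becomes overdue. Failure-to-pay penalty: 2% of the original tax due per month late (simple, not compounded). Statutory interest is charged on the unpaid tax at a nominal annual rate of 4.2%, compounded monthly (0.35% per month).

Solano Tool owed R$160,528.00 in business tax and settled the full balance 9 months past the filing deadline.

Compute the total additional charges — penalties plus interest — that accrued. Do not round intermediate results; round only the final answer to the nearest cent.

Failure-to-file penalty: 8% × R$160,528.00 = R$12,842.24
Failure-to-pay penalty = 2% × R$160,528.00 × 9 mo = R$28,895.04
Interest: R$160,528.00 × ((1 + 0.0035)^9 − 1) = R$160,528.00 × 0.0319446… = R$5,128.0060…
Penalties + interest = R$41,737.2800 + R$5,128.0060… = R$46,865.29

R$46,865.29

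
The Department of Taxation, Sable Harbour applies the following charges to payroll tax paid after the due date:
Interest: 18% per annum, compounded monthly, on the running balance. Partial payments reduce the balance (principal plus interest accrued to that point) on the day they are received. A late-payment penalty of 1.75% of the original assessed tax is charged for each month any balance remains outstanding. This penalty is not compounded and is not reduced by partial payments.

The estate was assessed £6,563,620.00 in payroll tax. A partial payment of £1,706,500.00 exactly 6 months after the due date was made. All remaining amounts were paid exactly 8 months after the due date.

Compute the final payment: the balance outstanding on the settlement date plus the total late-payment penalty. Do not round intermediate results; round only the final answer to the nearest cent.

£6,554,697.11

Monthly rate = 18% ÷ 12 = 1.5%
Balance at month 6: £6,563,620.0000 × (1 + 0.015)^6 = £7,176,946.0761…
After £1,706,500.00 payment: £7,176,946.0761… − £1,706,500.00 = £5,470,446.0761…
Balance at month 8: £5,470,446.0761… × (1 + 0.015)^2 = £5,635,790.3087…
Penalty: 8 × 1.75% × £6,563,620.00 = £918,906.80
Final settlement = outstanding balance + penalty = £5,635,790.3087… + £918,906.80 = £6,554,697.11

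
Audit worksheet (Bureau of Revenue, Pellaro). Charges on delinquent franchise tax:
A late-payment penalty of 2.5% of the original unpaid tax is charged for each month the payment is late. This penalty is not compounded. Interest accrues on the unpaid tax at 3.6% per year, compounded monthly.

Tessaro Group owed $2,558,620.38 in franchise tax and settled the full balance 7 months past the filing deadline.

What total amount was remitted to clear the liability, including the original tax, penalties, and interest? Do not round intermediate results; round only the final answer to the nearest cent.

$3,060,595.98

Late-payment penalty: 7 × 2.5% × $2,558,620.38 = $447,758.57…
Interest (3.6%/yr ÷ 12 = 0.3%/month): $2,558,620.38 × ((1 + 0.003)^7 − 1) = $54,217.0324…
Total = $2,558,620.38 + $447,758.5665 + $54,217.0324… = $3,060,595.98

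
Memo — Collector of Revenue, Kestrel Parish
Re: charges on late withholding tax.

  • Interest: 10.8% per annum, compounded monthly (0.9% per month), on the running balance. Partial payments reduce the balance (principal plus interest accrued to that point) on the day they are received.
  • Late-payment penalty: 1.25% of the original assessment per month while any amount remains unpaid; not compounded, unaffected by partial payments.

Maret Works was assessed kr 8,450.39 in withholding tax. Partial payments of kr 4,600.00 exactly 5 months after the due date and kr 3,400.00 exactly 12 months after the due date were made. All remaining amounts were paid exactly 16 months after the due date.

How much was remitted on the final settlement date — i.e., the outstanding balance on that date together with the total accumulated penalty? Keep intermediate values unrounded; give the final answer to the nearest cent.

Balance at month 5: kr 8,450.3900 × (1 + 0.009)^5 = kr 8,837.5642…
After kr 4,600.00 payment: kr 8,837.5642… − kr 4,600.00 = kr 4,237.5642…
Balance at month 12: kr 4,237.5642… × (1 + 0.009)^7 = kr 4,511.8480…
After kr 3,400.00 payment: kr 4,511.8480… − kr 3,400.00 = kr 1,111.8480…
Balance at month 16: kr 1,111.8480… × (1 + 0.009)^4 = kr 1,152.4181…
Penalty: 16 × 1.25% × kr 8,450.39 = kr 1,690.08…
Final settlement = outstanding balance + penalty = kr 1,152.4181… + kr 1,690.08… = kr 2,842.50

kr 2,842.50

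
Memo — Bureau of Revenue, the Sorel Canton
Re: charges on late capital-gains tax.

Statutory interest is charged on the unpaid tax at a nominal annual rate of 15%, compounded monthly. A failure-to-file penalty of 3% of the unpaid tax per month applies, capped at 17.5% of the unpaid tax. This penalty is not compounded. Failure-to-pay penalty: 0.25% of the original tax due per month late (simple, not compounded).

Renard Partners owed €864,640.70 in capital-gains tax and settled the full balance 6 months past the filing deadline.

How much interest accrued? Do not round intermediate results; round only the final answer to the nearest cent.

Interest (15%/yr ÷ 12 = 1.25%/month): €864,640.70 × ((1 + 0.0125)^6 − 1) = €66,908.6474…

€66,908.65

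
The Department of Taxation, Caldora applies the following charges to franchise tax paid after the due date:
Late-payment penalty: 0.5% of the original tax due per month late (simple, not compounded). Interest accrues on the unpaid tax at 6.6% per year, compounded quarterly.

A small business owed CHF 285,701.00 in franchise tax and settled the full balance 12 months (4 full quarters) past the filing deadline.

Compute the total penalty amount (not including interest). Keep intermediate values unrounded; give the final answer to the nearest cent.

CHF 17,142.06

Late-payment penalty = 0.5% × CHF 285,701.00 × 12 mo = CHF 17,142.06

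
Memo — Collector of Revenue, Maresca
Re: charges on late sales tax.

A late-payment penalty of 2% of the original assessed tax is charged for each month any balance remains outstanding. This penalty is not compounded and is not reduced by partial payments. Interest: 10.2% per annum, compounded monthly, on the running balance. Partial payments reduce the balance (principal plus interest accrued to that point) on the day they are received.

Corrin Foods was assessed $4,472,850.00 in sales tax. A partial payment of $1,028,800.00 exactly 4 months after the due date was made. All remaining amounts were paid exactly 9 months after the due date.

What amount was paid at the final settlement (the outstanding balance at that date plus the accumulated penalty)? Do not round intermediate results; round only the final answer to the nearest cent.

$4,558,729.96

Monthly rate = 10.2% ÷ 12 = 0.85%
Balance at month 4: $4,472,850.0000 × (1 + 0.0085)^4 = $4,626,876.8914…
After $1,028,800.00 payment: $4,626,876.8914… − $1,028,800.00 = $3,598,076.8914…
Balance at month 9: $3,598,076.8914… × (1 + 0.0085)^5 = $3,753,616.9606…
Penalty: 9 × 2% × $4,472,850.00 = $805,113.00
Final settlement = outstanding balance + penalty = $3,753,616.9606… + $805,113.00 = $4,558,729.96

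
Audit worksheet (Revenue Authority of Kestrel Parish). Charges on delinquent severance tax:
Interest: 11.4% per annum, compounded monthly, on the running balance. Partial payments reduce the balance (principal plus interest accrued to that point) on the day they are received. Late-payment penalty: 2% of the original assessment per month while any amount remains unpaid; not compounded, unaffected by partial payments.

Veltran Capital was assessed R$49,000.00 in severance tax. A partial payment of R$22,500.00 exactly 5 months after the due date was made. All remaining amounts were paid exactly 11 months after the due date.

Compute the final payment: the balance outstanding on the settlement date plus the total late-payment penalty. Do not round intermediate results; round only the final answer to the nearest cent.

Monthly rate = 11.4% ÷ 12 = 0.95%
Balance at month 5: R$49,000.0000 × (1 + 0.0095)^5 = R$51,372.1446…
After R$22,500.00 payment: R$51,372.1446… − R$22,500.00 = R$28,872.1446…
Balance at month 11: R$28,872.1446… × (1 + 0.0095)^6 = R$30,557.4411…
Penalty: 11 × 2% × R$49,000.00 = R$10,780.00
Final settlement = outstanding balance + penalty = R$30,557.4411… + R$10,780.00 = R$41,337.44

R$41,337.44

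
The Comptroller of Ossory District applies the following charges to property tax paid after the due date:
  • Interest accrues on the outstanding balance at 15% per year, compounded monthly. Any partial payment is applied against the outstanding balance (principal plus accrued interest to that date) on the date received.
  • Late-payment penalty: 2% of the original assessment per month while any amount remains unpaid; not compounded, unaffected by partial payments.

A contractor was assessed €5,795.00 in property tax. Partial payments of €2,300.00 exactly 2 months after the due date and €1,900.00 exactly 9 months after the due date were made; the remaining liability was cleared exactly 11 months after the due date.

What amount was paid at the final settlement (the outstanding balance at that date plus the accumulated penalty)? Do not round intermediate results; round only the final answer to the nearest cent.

€3,398.56

Monthly rate = 15% ÷ 12 = 1.25%
Balance at month 2: €5,795.0000 × (1 + 0.0125)^2 = €5,940.7805…
After €2,300.00 payment: €5,940.7805… − €2,300.00 = €3,640.7805…
Balance at month 9: €3,640.7805… × (1 + 0.0125)^7 = €3,971.5471…
After €1,900.00 payment: €3,971.5471… − €1,900.00 = €2,071.5471…
Balance at month 11: €2,071.5471… × (1 + 0.0125)^2 = €2,123.6594…
Penalty: 11 × 2% × €5,795.00 = €1,274.90
Final settlement = outstanding balance + penalty = €2,123.6594… + €1,274.90 = €3,398.56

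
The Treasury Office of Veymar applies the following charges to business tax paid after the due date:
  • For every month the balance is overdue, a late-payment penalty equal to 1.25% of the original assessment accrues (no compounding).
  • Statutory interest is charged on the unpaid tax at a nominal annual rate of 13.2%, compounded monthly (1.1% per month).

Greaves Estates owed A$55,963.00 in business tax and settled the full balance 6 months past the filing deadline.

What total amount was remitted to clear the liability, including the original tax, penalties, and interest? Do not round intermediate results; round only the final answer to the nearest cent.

Late-payment penalty = 1.25% × A$55,963.00 × 6 mo = A$4,197.23…
Interest: A$55,963.00 × ((1 + 0.011)^6 − 1) = A$55,963.00 × 0.0678418… = A$3,796.6329…
Total = A$55,963.00 + A$4,197.2250 + A$3,796.6329… = A$63,956.86

A$63,956.86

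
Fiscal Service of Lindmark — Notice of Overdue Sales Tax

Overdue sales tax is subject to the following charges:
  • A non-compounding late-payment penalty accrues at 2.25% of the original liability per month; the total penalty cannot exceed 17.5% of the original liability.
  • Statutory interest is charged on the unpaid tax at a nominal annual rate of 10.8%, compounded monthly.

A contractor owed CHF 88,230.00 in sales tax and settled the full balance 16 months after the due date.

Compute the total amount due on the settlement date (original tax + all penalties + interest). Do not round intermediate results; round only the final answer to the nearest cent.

Penalty (uncapped): 16 × 2.25% × CHF 88,230.00 = CHF 31,762.80; cap = 17.5% × CHF 88,230.00 = CHF 15,440.25 → penalty = CHF 15,440.25
Interest (10.8%/yr ÷ 12 = 0.9%/month): CHF 88,230.00 × ((1 + 0.009)^16 − 1) = CHF 13,599.8113…
Total = CHF 88,230.00 + CHF 15,440.2500 + CHF 13,599.8113… = CHF 117,270.06

CHF 117,270.06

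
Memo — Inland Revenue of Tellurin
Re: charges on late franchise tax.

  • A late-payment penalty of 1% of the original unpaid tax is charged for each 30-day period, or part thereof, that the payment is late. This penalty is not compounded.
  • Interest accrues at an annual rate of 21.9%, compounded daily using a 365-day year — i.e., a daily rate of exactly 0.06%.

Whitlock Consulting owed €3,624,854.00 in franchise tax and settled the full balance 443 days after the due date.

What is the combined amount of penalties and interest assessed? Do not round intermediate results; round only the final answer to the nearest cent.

€1,647,025.51

Penalty periods: ⌈443/30⌉ = 15; penalty = 15 × 1% × €3,624,854.00 = €543,728.10
Interest: €3,624,854.00 × ((1 + 0.0006)^443 − 1) = €3,624,854.00 × 0.30437016… = €1,103,297.4091…
Penalties + interest = €543,728.1000 + €1,103,297.4091… = €1,647,025.51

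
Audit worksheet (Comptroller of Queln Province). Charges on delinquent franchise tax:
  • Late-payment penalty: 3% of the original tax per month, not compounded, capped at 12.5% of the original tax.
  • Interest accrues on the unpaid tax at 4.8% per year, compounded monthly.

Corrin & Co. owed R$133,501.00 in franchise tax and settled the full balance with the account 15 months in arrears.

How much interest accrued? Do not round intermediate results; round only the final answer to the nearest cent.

Interest (4.8%/yr ÷ 12 = 0.4%/month): R$133,501.00 × ((1 + 0.004)^15 − 1) = R$8,238.2763…

R$8,238.28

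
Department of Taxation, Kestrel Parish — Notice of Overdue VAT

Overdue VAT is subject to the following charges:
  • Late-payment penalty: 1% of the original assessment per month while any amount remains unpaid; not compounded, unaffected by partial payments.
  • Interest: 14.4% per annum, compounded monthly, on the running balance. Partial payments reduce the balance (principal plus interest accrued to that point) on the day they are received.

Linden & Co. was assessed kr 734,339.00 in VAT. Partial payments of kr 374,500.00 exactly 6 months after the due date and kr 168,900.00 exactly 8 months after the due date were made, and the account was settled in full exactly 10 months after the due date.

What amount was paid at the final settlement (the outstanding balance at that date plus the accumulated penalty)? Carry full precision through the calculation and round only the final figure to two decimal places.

kr 335,027.53

Monthly rate = 14.4% ÷ 12 = 1.2%
Balance at month 6: kr 734,339.0000 × (1 + 0.012)^6 = kr 788,823.1885…
After kr 374,500.00 payment: kr 788,823.1885… − kr 374,500.00 = kr 414,323.1885…
Balance at month 8: kr 414,323.1885… × (1 + 0.012)^2 = kr 424,326.6076…
After kr 168,900.00 payment: kr 424,326.6076… − kr 168,900.00 = kr 255,426.6076…
Balance at month 10: kr 255,426.6076… × (1 + 0.012)^2 = kr 261,593.6276…
Penalty: 10 × 1% × kr 734,339.00 = kr 73,433.90
Final settlement = outstanding balance + penalty = kr 261,593.6276… + kr 73,433.90 = kr 335,027.53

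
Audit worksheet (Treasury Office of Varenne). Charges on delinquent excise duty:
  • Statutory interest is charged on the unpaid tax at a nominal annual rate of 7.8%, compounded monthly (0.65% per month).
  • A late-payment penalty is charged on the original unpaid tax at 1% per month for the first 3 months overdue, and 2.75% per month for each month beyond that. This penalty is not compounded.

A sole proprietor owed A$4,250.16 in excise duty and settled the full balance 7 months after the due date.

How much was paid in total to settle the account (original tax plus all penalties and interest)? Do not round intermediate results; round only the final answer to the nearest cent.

Penalty, months 1–3: 3 × 1% × A$4,250.16 = A$127.50…
Penalty, months 4–7: 4 × 2.75% × A$4,250.16 = A$467.52…
Interest: A$4,250.16 × ((1 + 0.0065)^7 − 1) = A$4,250.16 × 0.0463969… = A$197.1944…
Total = A$4,250.16 + A$595.0224 + A$197.1944… = A$5,042.38

A$5,042.38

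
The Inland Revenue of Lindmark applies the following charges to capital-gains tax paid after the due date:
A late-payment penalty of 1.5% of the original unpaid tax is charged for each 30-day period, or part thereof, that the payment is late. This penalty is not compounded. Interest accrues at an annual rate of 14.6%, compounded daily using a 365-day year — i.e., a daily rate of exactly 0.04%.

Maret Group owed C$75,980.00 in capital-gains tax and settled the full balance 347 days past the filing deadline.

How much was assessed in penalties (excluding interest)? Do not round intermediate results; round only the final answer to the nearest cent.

C$13,676.40

Penalty periods: ⌈347/30⌉ = 12; penalty = 12 × 1.5% × C$75,980.00 = C$13,676.40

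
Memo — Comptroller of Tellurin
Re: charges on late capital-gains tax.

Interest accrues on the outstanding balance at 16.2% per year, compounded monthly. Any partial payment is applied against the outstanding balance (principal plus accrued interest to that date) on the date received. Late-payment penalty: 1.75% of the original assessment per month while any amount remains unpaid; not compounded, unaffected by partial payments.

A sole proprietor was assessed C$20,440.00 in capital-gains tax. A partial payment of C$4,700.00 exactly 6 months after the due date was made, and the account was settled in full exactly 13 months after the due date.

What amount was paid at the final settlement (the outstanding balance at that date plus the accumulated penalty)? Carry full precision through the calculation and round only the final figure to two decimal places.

Monthly rate = 16.2% ÷ 12 = 1.35%
Balance at month 6: C$20,440.0000 × (1 + 0.0135)^6 = C$22,152.5339…
After C$4,700.00 payment: C$22,152.5339… − C$4,700.00 = C$17,452.5339…
Balance at month 13: C$17,452.5339… × (1 + 0.0135)^7 = C$19,170.1169…
Penalty: 13 × 1.75% × C$20,440.00 = C$4,650.10
Final settlement = outstanding balance + penalty = C$19,170.1169… + C$4,650.10 = C$23,820.22

C$23,820.22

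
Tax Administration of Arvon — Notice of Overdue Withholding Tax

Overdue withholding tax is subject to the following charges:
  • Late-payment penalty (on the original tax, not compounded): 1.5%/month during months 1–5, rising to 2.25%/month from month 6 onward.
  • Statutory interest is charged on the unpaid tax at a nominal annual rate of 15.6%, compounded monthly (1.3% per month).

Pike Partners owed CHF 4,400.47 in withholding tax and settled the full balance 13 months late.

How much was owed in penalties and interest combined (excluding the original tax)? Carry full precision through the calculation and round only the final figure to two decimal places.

Penalty, months 1–5: 5 × 1.5% × CHF 4,400.47 = CHF 330.04…
Penalty, months 6–13: 8 × 2.25% × CHF 4,400.47 = CHF 792.08…
Interest: CHF 4,400.47 × ((1 + 0.013)^13 − 1) = CHF 4,400.47 × 0.1828312… = CHF 804.5434…
Penalties + interest = CHF 1,122.1199… + CHF 804.5434… = CHF 1,926.66

CHF 1,926.66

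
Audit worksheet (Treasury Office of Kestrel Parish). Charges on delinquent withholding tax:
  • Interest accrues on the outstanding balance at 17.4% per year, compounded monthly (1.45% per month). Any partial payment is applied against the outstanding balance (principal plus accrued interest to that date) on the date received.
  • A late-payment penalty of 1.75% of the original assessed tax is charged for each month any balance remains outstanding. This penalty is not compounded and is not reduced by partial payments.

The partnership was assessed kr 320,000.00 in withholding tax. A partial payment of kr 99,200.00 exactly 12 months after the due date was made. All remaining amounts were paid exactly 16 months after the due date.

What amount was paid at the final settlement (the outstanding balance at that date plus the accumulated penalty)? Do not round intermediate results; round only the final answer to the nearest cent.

kr 387,406.62

Balance at month 12: kr 320,000.0000 × (1 + 0.0145)^12 = kr 380,342.2705…
After kr 99,200.00 payment: kr 380,342.2705… − kr 99,200.00 = kr 281,142.2705…
Balance at month 16: kr 281,142.2705… × (1 + 0.0145)^4 = kr 297,806.6240…
Penalty: 16 × 1.75% × kr 320,000.00 = kr 89,600.00
Final settlement = outstanding balance + penalty = kr 297,806.6240… + kr 89,600.00 = kr 387,406.62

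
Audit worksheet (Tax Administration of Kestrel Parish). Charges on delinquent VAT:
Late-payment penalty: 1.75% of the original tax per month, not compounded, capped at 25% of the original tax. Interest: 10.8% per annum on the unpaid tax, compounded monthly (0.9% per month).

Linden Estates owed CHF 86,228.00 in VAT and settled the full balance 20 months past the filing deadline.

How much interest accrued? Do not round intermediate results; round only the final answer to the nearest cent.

CHF 16,922.57

Interest: CHF 86,228.00 × ((1 + 0.009)^20 − 1) = CHF 86,228.00 × 0.1962538… = CHF 16,922.5713…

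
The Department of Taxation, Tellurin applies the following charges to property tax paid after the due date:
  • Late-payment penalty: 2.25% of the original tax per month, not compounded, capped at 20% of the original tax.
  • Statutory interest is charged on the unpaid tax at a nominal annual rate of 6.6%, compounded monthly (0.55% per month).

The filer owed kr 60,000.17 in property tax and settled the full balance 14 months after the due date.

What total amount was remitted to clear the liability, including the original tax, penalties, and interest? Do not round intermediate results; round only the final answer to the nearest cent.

kr 76,789.07

Penalty (uncapped): 14 × 2.25% × kr 60,000.17 = kr 18,900.05…; cap = 20% × kr 60,000.17 = kr 12,000.03… → penalty = kr 12,000.03…
Interest: kr 60,000.17 × ((1 + 0.0055)^14 − 1) = kr 60,000.17 × 0.0798142… = kr 4,788.8678…
Total = kr 60,000.17 + kr 12,000.0340 + kr 4,788.8678… = kr 76,789.07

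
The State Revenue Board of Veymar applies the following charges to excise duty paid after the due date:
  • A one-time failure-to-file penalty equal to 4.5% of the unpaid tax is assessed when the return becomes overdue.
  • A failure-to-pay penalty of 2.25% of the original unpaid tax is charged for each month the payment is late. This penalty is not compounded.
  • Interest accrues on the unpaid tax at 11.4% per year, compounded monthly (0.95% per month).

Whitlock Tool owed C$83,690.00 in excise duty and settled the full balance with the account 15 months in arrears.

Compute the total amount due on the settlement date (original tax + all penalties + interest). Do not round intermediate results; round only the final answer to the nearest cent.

C$128,453.92

Failure-to-file penalty: 4.5% × C$83,690.00 = C$3,766.05
Failure-to-pay penalty = 2.25% × C$83,690.00 × 15 mo = C$28,245.38…
Interest: C$83,690.00 × ((1 + 0.0095)^15 − 1) = C$83,690.00 × 0.1523777… = C$12,752.4905…
Total = C$83,690.00 + C$32,011.4250 + C$12,752.4905… = C$128,453.92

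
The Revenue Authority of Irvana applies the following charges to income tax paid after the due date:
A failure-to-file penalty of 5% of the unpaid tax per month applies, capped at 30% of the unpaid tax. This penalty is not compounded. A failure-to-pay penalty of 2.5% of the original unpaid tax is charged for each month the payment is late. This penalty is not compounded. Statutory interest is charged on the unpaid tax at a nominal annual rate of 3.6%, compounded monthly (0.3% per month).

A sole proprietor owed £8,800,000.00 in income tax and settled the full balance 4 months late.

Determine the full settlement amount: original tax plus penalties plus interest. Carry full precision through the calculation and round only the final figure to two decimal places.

Failure-to-file: 4 × 5% × £8,800,000.00 = £1,760,000.00 (under the 30% cap)
Failure-to-pay penalty = 2.5% × £8,800,000.00 × 4 mo = £880,000.00
Interest: £8,800,000.00 × ((1 + 0.003)^4 − 1) = £8,800,000.00 × 0.0120541… = £106,076.1511…
Total = £8,800,000.00 + £2,640,000.0000 + £106,076.1511… = £11,546,076.15

£11,546,076.15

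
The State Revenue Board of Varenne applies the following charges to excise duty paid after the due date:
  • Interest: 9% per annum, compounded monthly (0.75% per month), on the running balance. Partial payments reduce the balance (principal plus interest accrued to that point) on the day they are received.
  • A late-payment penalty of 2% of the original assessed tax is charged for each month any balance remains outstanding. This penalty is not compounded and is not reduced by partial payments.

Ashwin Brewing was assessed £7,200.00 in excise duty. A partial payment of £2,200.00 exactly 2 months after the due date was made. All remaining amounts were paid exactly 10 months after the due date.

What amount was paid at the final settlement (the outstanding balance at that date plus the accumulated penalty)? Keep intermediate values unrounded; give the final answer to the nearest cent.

£6,863.08

Balance at month 2: £7,200.0000 × (1 + 0.0075)^2 = £7,308.4050
After £2,200.00 payment: £7,308.4050 − £2,200.00 = £5,108.4050
Balance at month 10: £5,108.4050 × (1 + 0.0075)^8 = £5,423.0769…
Penalty: 10 × 2% × £7,200.00 = £1,440.00
Final settlement = outstanding balance + penalty = £5,423.0769… + £1,440.00 = £6,863.08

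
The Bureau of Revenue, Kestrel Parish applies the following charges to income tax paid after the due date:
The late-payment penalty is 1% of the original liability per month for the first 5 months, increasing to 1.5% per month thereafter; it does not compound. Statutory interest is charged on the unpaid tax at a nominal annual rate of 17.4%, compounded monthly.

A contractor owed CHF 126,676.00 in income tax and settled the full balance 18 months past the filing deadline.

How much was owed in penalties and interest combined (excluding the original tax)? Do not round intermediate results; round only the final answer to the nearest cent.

CHF 68,505.98

Penalty, months 1–5: 5 × 1% × CHF 126,676.00 = CHF 6,333.80
Penalty, months 6–18: 13 × 1.5% × CHF 126,676.00 = CHF 24,701.82
Interest (17.4%/yr ÷ 12 = 1.45%/month): CHF 126,676.00 × ((1 + 0.0145)^18 − 1) = CHF 37,470.3636…
Penalties + interest = CHF 31,035.6200 + CHF 37,470.3636… = CHF 68,505.98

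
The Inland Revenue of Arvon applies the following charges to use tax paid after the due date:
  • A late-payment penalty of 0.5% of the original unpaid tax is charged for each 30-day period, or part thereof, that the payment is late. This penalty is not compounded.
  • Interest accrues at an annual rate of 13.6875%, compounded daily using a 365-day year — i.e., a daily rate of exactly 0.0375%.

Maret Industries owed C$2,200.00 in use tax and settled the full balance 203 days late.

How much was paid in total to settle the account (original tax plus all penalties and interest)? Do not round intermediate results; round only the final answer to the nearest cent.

C$2,450.98

Penalty periods: ⌈203/30⌉ = 7; penalty = 7 × 0.5% × C$2,200.00 = C$77.00
Interest: C$2,200.00 × ((1 + 0.000375)^203 − 1) = C$2,200.00 × 0.07908205… = C$173.9805…
Total = C$2,200.00 + C$77.0000 + C$173.9805… = C$2,450.98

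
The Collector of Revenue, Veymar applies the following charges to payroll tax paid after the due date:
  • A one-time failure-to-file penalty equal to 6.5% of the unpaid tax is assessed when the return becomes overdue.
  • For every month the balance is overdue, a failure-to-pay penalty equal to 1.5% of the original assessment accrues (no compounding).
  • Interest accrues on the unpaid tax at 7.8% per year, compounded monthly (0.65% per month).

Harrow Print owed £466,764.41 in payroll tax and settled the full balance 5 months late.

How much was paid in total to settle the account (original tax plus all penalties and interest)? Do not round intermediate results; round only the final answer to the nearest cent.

£547,479.76

Failure-to-file penalty: 6.5% × £466,764.41 = £30,339.69…
Failure-to-pay penalty = 1.5% × £466,764.41 × 5 mo = £35,007.33…
Interest: £466,764.41 × ((1 + 0.0065)^5 − 1) = £466,764.41 × 0.0329253… = £15,368.3373…
Total = £466,764.41 + £65,347.0174 + £15,368.3373… = £547,479.76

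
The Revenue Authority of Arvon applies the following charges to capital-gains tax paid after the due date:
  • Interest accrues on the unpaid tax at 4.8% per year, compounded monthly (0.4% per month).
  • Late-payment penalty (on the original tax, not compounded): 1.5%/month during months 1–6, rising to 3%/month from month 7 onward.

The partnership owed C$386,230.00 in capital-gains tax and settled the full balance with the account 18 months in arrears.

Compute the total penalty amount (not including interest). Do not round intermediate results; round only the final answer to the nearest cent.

Penalty, months 1–6: 6 × 1.5% × C$386,230.00 = C$34,760.70
Penalty, months 7–18: 12 × 3% × C$386,230.00 = C$139,042.80
Total penalty = C$34,760.70 + C$139,042.80 = C$173,803.50

C$173,803.50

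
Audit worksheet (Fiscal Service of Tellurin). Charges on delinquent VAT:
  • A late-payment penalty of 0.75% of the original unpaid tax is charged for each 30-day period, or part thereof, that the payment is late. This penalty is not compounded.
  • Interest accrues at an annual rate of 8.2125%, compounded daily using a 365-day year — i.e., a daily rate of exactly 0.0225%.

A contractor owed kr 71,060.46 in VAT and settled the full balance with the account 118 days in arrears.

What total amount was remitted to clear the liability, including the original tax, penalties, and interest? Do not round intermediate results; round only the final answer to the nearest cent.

Penalty periods: ⌈118/30⌉ = 4; penalty = 4 × 0.75% × kr 71,060.46 = kr 2,131.81…
Interest: kr 71,060.46 × ((1 + 0.000225)^118 − 1) = kr 71,060.46 × 0.02690252… = kr 1,911.7058…
Total = kr 71,060.46 + kr 2,131.8138 + kr 1,911.7058… = kr 75,103.98

kr 75,103.98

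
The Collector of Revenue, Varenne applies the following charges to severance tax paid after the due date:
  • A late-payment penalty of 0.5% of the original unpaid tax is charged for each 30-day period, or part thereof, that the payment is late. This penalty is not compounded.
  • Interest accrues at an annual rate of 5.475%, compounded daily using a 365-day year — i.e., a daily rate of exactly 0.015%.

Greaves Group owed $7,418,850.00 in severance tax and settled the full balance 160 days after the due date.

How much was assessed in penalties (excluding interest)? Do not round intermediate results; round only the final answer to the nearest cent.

Penalty periods: ⌈160/30⌉ = 6; penalty = 6 × 0.5% × $7,418,850.00 = $222,565.50

$222,565.50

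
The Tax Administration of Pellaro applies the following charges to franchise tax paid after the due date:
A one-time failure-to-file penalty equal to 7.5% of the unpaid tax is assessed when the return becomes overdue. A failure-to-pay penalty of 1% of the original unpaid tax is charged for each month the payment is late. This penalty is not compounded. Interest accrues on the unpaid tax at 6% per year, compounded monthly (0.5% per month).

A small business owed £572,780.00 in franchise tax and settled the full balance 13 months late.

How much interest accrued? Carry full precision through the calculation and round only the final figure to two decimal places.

Interest: £572,780.00 × ((1 + 0.005)^13 − 1) = £572,780.00 × 0.0669862… = £38,368.3562…

£38,368.36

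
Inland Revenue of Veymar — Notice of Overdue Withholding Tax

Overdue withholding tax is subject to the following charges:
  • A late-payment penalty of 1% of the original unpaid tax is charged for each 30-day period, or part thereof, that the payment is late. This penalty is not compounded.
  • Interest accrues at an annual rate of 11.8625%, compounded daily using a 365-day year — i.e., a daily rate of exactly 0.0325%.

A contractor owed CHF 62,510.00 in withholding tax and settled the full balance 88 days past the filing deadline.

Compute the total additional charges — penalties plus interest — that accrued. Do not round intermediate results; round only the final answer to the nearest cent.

CHF 3,688.60

Penalty periods: ⌈88/30⌉ = 3; penalty = 3 × 1% × CHF 62,510.00 = CHF 1,875.30
Interest: CHF 62,510.00 × ((1 + 0.000325)^88 − 1) = CHF 62,510.00 × 0.02900813… = CHF 1,813.2979…
Penalties + interest = CHF 1,875.3000 + CHF 1,813.2979… = CHF 3,688.60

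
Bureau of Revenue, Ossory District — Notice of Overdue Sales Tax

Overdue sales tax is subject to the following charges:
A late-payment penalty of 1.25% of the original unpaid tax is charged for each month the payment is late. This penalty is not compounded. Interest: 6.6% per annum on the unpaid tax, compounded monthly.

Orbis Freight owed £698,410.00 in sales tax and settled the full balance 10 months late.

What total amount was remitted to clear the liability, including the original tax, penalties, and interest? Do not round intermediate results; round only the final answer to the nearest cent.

Late-payment penalty = 1.25% × £698,410.00 × 10 mo = £87,301.25
Interest (6.6%/yr ÷ 12 = 0.55%/month): £698,410.00 × ((1 + 0.0055)^10 − 1) = £39,377.3395…
Total = £698,410.00 + £87,301.2500 + £39,377.3395… = £825,088.59

£825,088.59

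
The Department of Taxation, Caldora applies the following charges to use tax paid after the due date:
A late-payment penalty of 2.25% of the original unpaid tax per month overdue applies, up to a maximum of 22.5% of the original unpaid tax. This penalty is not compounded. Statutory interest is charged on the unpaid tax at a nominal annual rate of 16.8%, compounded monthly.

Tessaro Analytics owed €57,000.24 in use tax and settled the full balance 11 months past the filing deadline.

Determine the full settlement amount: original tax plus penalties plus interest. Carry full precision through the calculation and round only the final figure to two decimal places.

€79,244.34

Penalty (uncapped): 11 × 2.25% × €57,000.24 = €14,107.56…; cap = 22.5% × €57,000.24 = €12,825.05… → penalty = €12,825.05…
Interest (16.8%/yr ÷ 12 = 1.4%/month): €57,000.24 × ((1 + 0.014)^11 − 1) = €9,419.0439…
Total = €57,000.24 + €12,825.0540 + €9,419.0439… = €79,244.34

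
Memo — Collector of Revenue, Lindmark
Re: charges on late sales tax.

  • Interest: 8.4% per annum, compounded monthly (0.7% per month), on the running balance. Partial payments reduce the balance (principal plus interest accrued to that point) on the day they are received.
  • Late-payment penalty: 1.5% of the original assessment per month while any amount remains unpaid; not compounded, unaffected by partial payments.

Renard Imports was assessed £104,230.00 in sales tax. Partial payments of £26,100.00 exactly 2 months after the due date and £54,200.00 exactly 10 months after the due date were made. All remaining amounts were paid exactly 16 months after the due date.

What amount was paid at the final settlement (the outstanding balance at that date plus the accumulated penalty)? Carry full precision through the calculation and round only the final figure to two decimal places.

Balance at month 2: £104,230.0000 × (1 + 0.007)^2 = £105,694.3273…
After £26,100.00 payment: £105,694.3273… − £26,100.00 = £79,594.3273…
Balance at month 10: £79,594.3273… × (1 + 0.007)^8 = £84,162.3553…
After £54,200.00 payment: £84,162.3553… − £54,200.00 = £29,962.3553…
Balance at month 16: £29,962.3553… × (1 + 0.007)^6 = £31,243.0032…
Penalty: 16 × 1.5% × £104,230.00 = £25,015.20
Final settlement = outstanding balance + penalty = £31,243.0032… + £25,015.20 = £56,258.20

£56,258.20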